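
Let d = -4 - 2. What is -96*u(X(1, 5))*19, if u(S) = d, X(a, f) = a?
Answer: 10944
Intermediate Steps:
d = -6
u(S) = -6
-96*u(X(1, 5))*19 = -96*(-6)*19 = -16*(-36)*19 = 576*19 = 10944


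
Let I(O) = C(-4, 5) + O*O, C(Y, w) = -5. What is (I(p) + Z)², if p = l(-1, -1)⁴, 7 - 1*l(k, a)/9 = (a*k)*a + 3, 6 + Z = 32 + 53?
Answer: 282748441904930197395708601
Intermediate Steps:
Z = 79 (Z = -6 + (32 + 53) = -6 + 85 = 79)
l(k, a) = 36 - 9*k*a² (l(k, a) = 63 - 9*((a*k)*a + 3) = 63 - 9*(k*a² + 3) = 63 - 9*(3 + k*a²) = 63 + (-27 - 9*k*a²) = 36 - 9*k*a²)
p = 4100625 (p = (36 - 9*(-1)*(-1)²)⁴ = (36 - 9*(-1)*1)⁴ = (36 + 9)⁴ = 45⁴ = 4100625)
I(O) = -5 + O² (I(O) = -5 + O*O = -5 + O²)
(I(p) + Z)² = ((-5 + 4100625²) + 79)² = ((-5 + 16815125390625) + 79)² = (16815125390620 + 79)² = 16815125390699² = 282748441904930197395708601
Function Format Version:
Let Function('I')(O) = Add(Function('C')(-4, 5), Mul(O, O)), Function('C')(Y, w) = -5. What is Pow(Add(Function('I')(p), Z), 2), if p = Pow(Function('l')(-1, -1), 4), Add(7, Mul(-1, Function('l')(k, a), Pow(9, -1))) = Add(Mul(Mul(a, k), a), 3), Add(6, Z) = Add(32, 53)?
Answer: 282748441904930197395708601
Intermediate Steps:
Z = 79 (Z = Add(-6, Add(32, 53)) = Add(-6, 85) = 79)
Function('l')(k, a) = Add(36, Mul(-9, k, Pow(a, 2))) (Function('l')(k, a) = Add(63, Mul(-9, Add(Mul(Mul(a, k), a), 3))) = Add(63, Mul(-9, Add(Mul(k, Pow(a, 2)), 3))) = Add(63, Mul(-9, Add(3, Mul(k, Pow(a, 2))))) = Add(63, Add(-27, Mul(-9, k, Pow(a, 2)))) = Add(36, Mul(-9, k, Pow(a, 2))))
p = 4100625 (p = Pow(Add(36, Mul(-9, -1, Pow(-1, 2))), 4) = Pow(Add(36, Mul(-9, -1, 1)), 4) = Pow(Add(36, 9), 4) = Pow(45, 4) = 4100625)
Function('I')(O) = Add(-5, Pow(O, 2)) (Function('I')(O) = Add(-5, Mul(O, O)) = Add(-5, Pow(O, 2)))
Pow(Add(Function('I')(p), Z), 2) = Pow(Add(Add(-5, Pow(4100625, 2)), 79), 2) = Pow(Add(Add(-5, 16815125390625), 79), 2) = Pow(Add(16815125390620, 79), 2) = Pow(16815125390699, 2) = 282748441904930197395708601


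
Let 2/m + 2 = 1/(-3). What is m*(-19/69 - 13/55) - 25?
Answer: -217491/8855 ≈ -24.561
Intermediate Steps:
m = -6/7 (m = 2/(-2 + 1/(-3)) = 2/(-2 - 1/3) = 2/(-7/3) = 2*(-3/7) = -6/7 ≈ -0.85714)
m*(-19/69 - 13/55) - 25 = -6*(-19/69 - 13/55)/7 - 25 = -6/7*(-1942/3795) - 25 = 3884/8855 - 25 = -217491/8855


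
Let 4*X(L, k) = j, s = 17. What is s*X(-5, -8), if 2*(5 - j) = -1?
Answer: 187/8 ≈ 23.375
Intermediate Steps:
j = 11/2 (j = 5 - ½*(-1) = 5 + ½ = 11/2 ≈ 5.5000)
X(L, k) = 11/8 (X(L, k) = (¼)*(11/2) = 11/8)
s*X(-5, -8) = 17*(11/8) = 187/8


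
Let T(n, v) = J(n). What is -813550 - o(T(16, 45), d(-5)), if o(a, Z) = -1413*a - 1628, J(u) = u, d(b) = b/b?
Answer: -789314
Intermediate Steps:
d(b) = 1
T(n, v) = n
o(a, Z) = -1628 - 1413*a
-813550 - o(T(16, 45), d(-5)) = -813550 - (-1628 - 1413*16) = -813550 - (-1628 - 22608) = -813550 - 1*(-24236) = -813550 + 24236 = -789314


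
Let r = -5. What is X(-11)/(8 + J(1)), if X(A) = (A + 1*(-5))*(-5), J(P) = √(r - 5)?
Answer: 320/37 - 40*I*√10/37 ≈ 8.6487 - 3.4187*I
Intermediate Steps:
J(P) = I*√10 (J(P) = √(-5 - 5) = √(-10) = I*√10)
X(A) = 25 - 5*A (X(A) = (A - 5)*(-5) = (-5 + A)*(-5) = 25 - 5*A)
X(-11)/(8 + J(1)) = (25 - 5*(-11))/(8 + I*√10) = (25 + 55)/(8 + I*√10) = 80/(8 + I*√10)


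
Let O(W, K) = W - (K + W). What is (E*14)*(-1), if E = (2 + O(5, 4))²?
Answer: -56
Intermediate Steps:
O(W, K) = -K (O(W, K) = W + (-K - W) = -K)
E = 4 (E = (2 - 1*4)² = (2 - 4)² = (-2)² = 4)
(E*14)*(-1) = (4*14)*(-1) = 56*(-1) = -56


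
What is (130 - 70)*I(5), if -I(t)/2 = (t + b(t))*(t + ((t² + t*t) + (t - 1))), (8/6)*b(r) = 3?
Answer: -51330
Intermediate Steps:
b(r) = 9/4 (b(r) = (¾)*3 = 9/4)
I(t) = -2*(9/4 + t)*(-1 + 2*t + 2*t²) (I(t) = -2*(t + 9/4)*(t + ((t² + t*t) + (t - 1))) = -2*(9/4 + t)*(t + ((t² + t²) + (-1 + t))) = -2*(9/4 + t)*(t + (2*t² + (-1 + t))) = -2*(9/4 + t)*(t + (-1 + t + 2*t²)) = -2*(9/4 + t)*(-1 + 2*t + 2*t²))
(130 - 70)*I(5) = (130 - 70)*(9/2 - 13*5² - 7*5 - 4*5³) = 60*(9/2 - 13*25 - 35 - 4*125) = 60*(9/2 - 325 - 35 - 500) = 60*(-1711/2) = -51330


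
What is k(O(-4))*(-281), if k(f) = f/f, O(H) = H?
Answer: -281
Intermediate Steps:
k(f) = 1
k(O(-4))*(-281) = 1*(-281) = -281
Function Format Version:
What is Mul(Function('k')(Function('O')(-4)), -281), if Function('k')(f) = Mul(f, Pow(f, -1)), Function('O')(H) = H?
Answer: -281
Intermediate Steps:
Function('k')(f) = 1
Mul(Function('k')(Function('O')(-4)), -281) = Mul(1, -281) = -281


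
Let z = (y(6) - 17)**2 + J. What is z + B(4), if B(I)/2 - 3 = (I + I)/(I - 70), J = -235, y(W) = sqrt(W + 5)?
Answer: 2335/33 - 34*sqrt(11) ≈ -42.008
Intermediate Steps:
y(W) = sqrt(5 + W)
B(I) = 6 + 4*I/(-70 + I) (B(I) = 6 + 2*((I + I)/(I - 70)) = 6 + 2*((2*I)/(-70 + I)) = 6 + 2*(2*I/(-70 + I)) = 6 + 4*I/(-70 + I))
z = -235 + (-17 + sqrt(11))**2 (z = (sqrt(5 + 6) - 17)**2 - 235 = (sqrt(11) - 17)**2 - 235 = (-17 + sqrt(11))**2 - 235 = -235 + (-17 + sqrt(11))**2 ≈ -47.765)
z + B(4) = (65 - 34*sqrt(11)) + 10*(-42 + 4)/(-70 + 4) = (65 - 34*sqrt(11)) + 10*(-38)/(-66) = (65 - 34*sqrt(11)) + 10*(-1/66)*(-38) = (65 - 34*sqrt(11)) + 190/33 = 2335/33 - 34*sqrt(11)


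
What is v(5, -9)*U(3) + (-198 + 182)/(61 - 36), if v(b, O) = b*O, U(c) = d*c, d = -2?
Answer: 6734/25 ≈ 269.36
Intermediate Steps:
U(c) = -2*c
v(b, O) = O*b
v(5, -9)*U(3) + (-198 + 182)/(61 - 36) = (-9*5)*(-2*3) + (-198 + 182)/(61 - 36) = -45*(-6) - 16/25 = 270 - 16*1/25 = 270 - 16/25 = 6734/25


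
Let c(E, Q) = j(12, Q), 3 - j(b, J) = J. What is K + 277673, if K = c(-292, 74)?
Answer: 277602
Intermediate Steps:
j(b, J) = 3 - J
c(E, Q) = 3 - Q
K = -71 (K = 3 - 1*74 = 3 - 74 = -71)
K + 277673 = -71 + 277673 = 277602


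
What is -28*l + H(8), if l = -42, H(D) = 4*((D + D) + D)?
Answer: 1272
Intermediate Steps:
H(D) = 12*D (H(D) = 4*(2*D + D) = 4*(3*D) = 12*D)
-28*l + H(8) = -28*(-42) + 12*8 = 1176 + 96 = 1272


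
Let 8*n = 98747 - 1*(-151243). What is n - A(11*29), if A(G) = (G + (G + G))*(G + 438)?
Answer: -2772801/4 ≈ -6.9320e+5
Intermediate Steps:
n = 124995/4 (n = (98747 - 1*(-151243))/8 = (98747 + 151243)/8 = (1/8)*249990 = 124995/4 ≈ 31249.)
A(G) = 3*G*(438 + G) (A(G) = (G + 2*G)*(438 + G) = (3*G)*(438 + G) = 3*G*(438 + G))
n - A(11*29) = 124995/4 - 3*11*29*(438 + 11*29) = 124995/4 - 3*319*(438 + 319) = 124995/4 - 3*319*757 = 124995/4 - 1*724449 = 124995/4 - 724449 = -2772801/4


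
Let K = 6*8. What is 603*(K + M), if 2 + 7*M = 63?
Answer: 239391/7 ≈ 34199.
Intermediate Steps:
M = 61/7 (M = -2/7 + (1/7)*63 = -2/7 + 9 = 61/7 ≈ 8.7143)
K = 48
603*(K + M) = 603*(48 + 61/7) = 603*(397/7) = 239391/7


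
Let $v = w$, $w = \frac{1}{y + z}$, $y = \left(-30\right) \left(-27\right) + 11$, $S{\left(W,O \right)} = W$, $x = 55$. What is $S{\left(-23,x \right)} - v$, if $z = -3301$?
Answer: $- \frac{57039}{2480} \approx -23.0$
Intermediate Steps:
$y = 821$ ($y = 810 + 11 = 821$)
$w = - \frac{1}{2480}$ ($w = \frac{1}{821 - 3301} = \frac{1}{-2480} = - \frac{1}{2480} \approx -0.00040323$)
$v = - \frac{1}{2480} \approx -0.00040323$
$S{\left(-23,x \right)} - v = -23 - - \frac{1}{2480} = -23 + \frac{1}{2480} = - \frac{57039}{2480}$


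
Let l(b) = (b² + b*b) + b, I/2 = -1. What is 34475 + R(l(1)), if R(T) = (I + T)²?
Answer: 34476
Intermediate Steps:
I = -2 (I = 2*(-1) = -2)
l(b) = b + 2*b² (l(b) = (b² + b²) + b = 2*b² + b = b + 2*b²)
R(T) = (-2 + T)²
34475 + R(l(1)) = 34475 + (-2 + 1*(1 + 2*1))² = 34475 + (-2 + 1*(1 + 2))² = 34475 + (-2 + 1*3)² = 34475 + (-2 + 3)² = 34475 + 1² = 34475 + 1 = 34476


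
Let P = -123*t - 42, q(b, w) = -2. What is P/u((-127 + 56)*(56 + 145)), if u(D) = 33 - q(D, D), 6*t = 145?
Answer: -6029/70 ≈ -86.129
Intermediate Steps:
t = 145/6 (t = (1/6)*145 = 145/6 ≈ 24.167)
u(D) = 35 (u(D) = 33 - 1*(-2) = 33 + 2 = 35)
P = -6029/2 (P = -123*145/6 - 42 = -5945/2 - 42 = -6029/2 ≈ -3014.5)
P/u((-127 + 56)*(56 + 145)) = -6029/2/35 = -6029/2*1/35 = -6029/70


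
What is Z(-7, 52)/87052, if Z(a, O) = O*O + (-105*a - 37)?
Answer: 243/6218 ≈ 0.039080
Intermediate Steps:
Z(a, O) = -37 + O**2 - 105*a (Z(a, O) = O**2 + (-37 - 105*a) = -37 + O**2 - 105*a)
Z(-7, 52)/87052 = (-37 + 52**2 - 105*(-7))/87052 = (-37 + 2704 + 735)*(1/87052) = 3402*(1/87052) = 243/6218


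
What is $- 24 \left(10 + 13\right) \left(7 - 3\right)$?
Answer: $-2208$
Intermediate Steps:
$- 24 \left(10 + 13\right) \left(7 - 3\right) = \left(-24\right) 23 \cdot 4 = \left(-552\right) 4 = -2208$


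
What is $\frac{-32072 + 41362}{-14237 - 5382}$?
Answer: $- \frac{9290}{19619} \approx -0.47352$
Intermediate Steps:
$\frac{-32072 + 41362}{-14237 - 5382} = \frac{9290}{-19619} = 9290 \left(- \frac{1}{19619}\right) = - \frac{9290}{19619}$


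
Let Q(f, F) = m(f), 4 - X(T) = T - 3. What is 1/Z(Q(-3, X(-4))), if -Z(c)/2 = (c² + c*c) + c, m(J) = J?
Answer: -1/30 ≈ -0.033333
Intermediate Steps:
X(T) = 7 - T (X(T) = 4 - (T - 3) = 4 - (-3 + T) = 4 + (3 - T) = 7 - T)
Q(f, F) = f
Z(c) = -4*c² - 2*c (Z(c) = -2*((c² + c*c) + c) = -2*((c² + c²) + c) = -2*(2*c² + c) = -2*(c + 2*c²) = -4*c² - 2*c)
1/Z(Q(-3, X(-4))) = 1/(-2*(-3)*(1 + 2*(-3))) = 1/(-2*(-3)*(1 - 6)) = 1/(-2*(-3)*(-5)) = 1/(-30) = -1/30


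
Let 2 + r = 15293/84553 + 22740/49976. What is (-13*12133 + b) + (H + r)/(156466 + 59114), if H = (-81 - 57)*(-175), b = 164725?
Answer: 531097785125489081/75913276378520 ≈ 6996.1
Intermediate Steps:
H = 24150 (H = -138*(-175) = 24150)
r = -1441055817/1056405182 (r = -2 + (15293/84553 + 22740/49976) = -2 + (15293*(1/84553) + 22740*(1/49976)) = -2 + (15293/84553 + 5685/12494) = -2 + 671754547/1056405182 = -1441055817/1056405182 ≈ -1.3641)
(-13*12133 + b) + (H + r)/(156466 + 59114) = (-13*12133 + 164725) + (24150 - 1441055817/1056405182)/(156466 + 59114) = (-157729 + 164725) + (25510744089483/1056405182)/215580 = 6996 + (25510744089483/1056405182)*(1/215580) = 6996 + 8503581363161/75913276378520 = 531097785125489081/75913276378520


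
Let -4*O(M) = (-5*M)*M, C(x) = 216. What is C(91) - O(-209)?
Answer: -217541/4 ≈ -54385.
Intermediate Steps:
O(M) = 5*M²/4 (O(M) = -(-5*M)*M/4 = -(-5)*M²/4 = 5*M²/4)
C(91) - O(-209) = 216 - 5*(-209)²/4 = 216 - 5*43681/4 = 216 - 1*218405/4 = 216 - 218405/4 = -217541/4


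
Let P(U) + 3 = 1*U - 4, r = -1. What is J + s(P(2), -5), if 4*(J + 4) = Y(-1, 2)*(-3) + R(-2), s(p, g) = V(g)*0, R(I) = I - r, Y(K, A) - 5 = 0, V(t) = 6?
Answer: -8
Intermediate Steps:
P(U) = -7 + U (P(U) = -3 + (1*U - 4) = -3 + (U - 4) = -3 + (-4 + U) = -7 + U)
Y(K, A) = 5 (Y(K, A) = 5 + 0 = 5)
R(I) = 1 + I (R(I) = I - 1*(-1) = I + 1 = 1 + I)
s(p, g) = 0 (s(p, g) = 6*0 = 0)
J = -8 (J = -4 + (5*(-3) + (1 - 2))/4 = -4 + (-15 - 1)/4 = -4 + (¼)*(-16) = -4 - 4 = -8)
J + s(P(2), -5) = -8 + 0 = -8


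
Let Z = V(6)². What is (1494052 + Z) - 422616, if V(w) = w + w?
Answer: 1071580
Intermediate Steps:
V(w) = 2*w
Z = 144 (Z = (2*6)² = 12² = 144)
(1494052 + Z) - 422616 = (1494052 + 144) - 422616 = 1494196 - 422616 = 1071580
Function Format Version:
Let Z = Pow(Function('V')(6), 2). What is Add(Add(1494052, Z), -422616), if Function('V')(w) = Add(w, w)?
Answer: 1071580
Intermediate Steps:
Function('V')(w) = Mul(2, w)
Z = 144 (Z = Pow(Mul(2, 6), 2) = Pow(12, 2) = 144)
Add(Add(1494052, Z), -422616) = Add(Add(1494052, 144), -422616) = Add(1494196, -422616) = 1071580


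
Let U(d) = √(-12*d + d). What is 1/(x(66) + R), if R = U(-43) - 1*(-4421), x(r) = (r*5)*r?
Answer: 26201/686491928 - √473/686491928 ≈ 3.8135e-5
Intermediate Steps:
U(d) = √11*√(-d) (U(d) = √(-11*d) = √11*√(-d))
x(r) = 5*r² (x(r) = (5*r)*r = 5*r²)
R = 4421 + √473 (R = √11*√(-1*(-43)) - 1*(-4421) = √11*√43 + 4421 = √473 + 4421 = 4421 + √473 ≈ 4442.8)
1/(x(66) + R) = 1/(5*66² + (4421 + √473)) = 1/(5*4356 + (4421 + √473)) = 1/(21780 + (4421 + √473)) = 1/(26201 + √473)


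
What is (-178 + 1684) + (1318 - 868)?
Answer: 1956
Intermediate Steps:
(-178 + 1684) + (1318 - 868) = 1506 + 450 = 1956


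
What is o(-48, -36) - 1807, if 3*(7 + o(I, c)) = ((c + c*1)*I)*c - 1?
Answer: -129859/3 ≈ -43286.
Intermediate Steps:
o(I, c) = -22/3 + 2*I*c²/3 (o(I, c) = -7 + (((c + c*1)*I)*c - 1)/3 = -7 + (((c + c)*I)*c - 1)/3 = -7 + (((2*c)*I)*c - 1)/3 = -7 + ((2*I*c)*c - 1)/3 = -7 + (2*I*c² - 1)/3 = -7 + (-1 + 2*I*c²)/3 = -7 + (-⅓ + 2*I*c²/3) = -22/3 + 2*I*c²/3)
o(-48, -36) - 1807 = (-22/3 + (⅔)*(-48)*(-36)²) - 1807 = (-22/3 + (⅔)*(-48)*1296) - 1807 = (-22/3 - 41472) - 1807 = -124438/3 - 1807 = -129859/3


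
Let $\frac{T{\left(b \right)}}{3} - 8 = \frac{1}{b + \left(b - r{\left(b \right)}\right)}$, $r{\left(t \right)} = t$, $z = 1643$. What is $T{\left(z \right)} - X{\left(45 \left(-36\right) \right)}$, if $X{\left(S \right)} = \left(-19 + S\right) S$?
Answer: $- \frac{4362421305}{1643} \approx -2.6552 \cdot 10^{6}$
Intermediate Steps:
$X{\left(S \right)} = S \left(-19 + S\right)$
$T{\left(b \right)} = 24 + \frac{3}{b}$ ($T{\left(b \right)} = 24 + \frac{3}{b + \left(b - b\right)} = 24 + \frac{3}{b + 0} = 24 + \frac{3}{b}$)
$T{\left(z \right)} - X{\left(45 \left(-36\right) \right)} = \left(24 + \frac{3}{1643}\right) - 45 \left(-36\right) \left(-19 + 45 \left(-36\right)\right) = \left(24 + 3 \cdot \frac{1}{1643}\right) - - 1620 \left(-19 - 1620\right) = \left(24 + \frac{3}{1643}\right) - \left(-1620\right) \left(-1639\right) = \frac{39435}{1643} - 2655180 = - \frac{4362421305}{1643}$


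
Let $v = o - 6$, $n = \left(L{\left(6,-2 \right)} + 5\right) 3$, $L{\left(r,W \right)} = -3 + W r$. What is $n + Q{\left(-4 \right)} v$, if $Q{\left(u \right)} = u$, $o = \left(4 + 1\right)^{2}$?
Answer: $-106$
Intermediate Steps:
$o = 25$ ($o = 5^{2} = 25$)
$n = -30$ ($n = \left(\left(-3 - 12\right) + 5\right) 3 = \left(-15 + 5\right) 3 = \left(-10\right) 3 = -30$)
$v = 19$ ($v = 25 - 6 = 19$)
$n + Q{\left(-4 \right)} v = -30 - 76 = -106$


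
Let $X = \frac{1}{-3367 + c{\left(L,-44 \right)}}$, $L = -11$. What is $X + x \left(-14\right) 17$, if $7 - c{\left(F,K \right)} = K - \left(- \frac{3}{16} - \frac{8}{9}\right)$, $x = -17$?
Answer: $\frac{1932608170}{477659} \approx 4046.0$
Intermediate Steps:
$c{\left(F,K \right)} = \frac{853}{144} - K$ ($c{\left(F,K \right)} = 7 - \left(K - \left(- \frac{3}{16} - \frac{8}{9}\right)\right) = 7 - \left(K - - \frac{155}{144}\right) = 7 - \left(K + \frac{155}{144}\right) = 7 - \left(\frac{155}{144} + K\right) = \frac{853}{144} - K$)
$X = - \frac{144}{477659}$ ($X = \frac{1}{-3367 + \left(\frac{853}{144} - -44\right)} = \frac{1}{-3367 + \left(\frac{853}{144} + 44\right)} = \frac{1}{-3367 + \frac{7189}{144}} = \frac{1}{- \frac{477659}{144}} = - \frac{144}{477659} \approx -0.00030147$)
$X + x \left(-14\right) 17 = - \frac{144}{477659} + \left(-17\right) \left(-14\right) 17 = - \frac{144}{477659} + 238 \cdot 17 = - \frac{144}{477659} + 4046 = \frac{1932608170}{477659}$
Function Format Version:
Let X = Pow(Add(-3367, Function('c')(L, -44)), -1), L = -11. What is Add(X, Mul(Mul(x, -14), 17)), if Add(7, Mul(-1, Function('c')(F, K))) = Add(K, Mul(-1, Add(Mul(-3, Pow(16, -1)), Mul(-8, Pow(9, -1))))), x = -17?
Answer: Rational(1932608170, 477659) ≈ 4046.0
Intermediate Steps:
Function('c')(F, K) = Add(Rational(853, 144), Mul(-1, K)) (Function('c')(F, K) = Add(7, Mul(-1, Add(K, Mul(-1, Add(Mul(-3, Pow(16, -1)), Mul(-8, Pow(9, -1))))))) = Add(7, Mul(-1, Add(K, Mul(-1, Add(Mul(-3, Rational(1, 16)), Mul(-8, Rational(1, 9))))))) = Add(7, Mul(-1, Add(K, Mul(-1, Add(Rational(-3, 16), Rational(-8, 9)))))) = Add(7, Mul(-1, Add(K, Mul(-1, Rational(-155, 144))))) = Add(7, Mul(-1, Add(K, Rational(155, 144)))) = Add(7, Mul(-1, Add(Rational(155, 144), K))) = Add(7, Add(Rational(-155, 144), Mul(-1, K))) = Add(Rational(853, 144), Mul(-1, K)))
X = Rational(-144, 477659) (X = Pow(Add(-3367, Add(Rational(853, 144), Mul(-1, -44))), -1) = Pow(Add(-3367, Add(Rational(853, 144), 44)), -1) = Pow(Add(-3367, Rational(7189, 144)), -1) = Pow(Rational(-477659, 144), -1) = Rational(-144, 477659) ≈ -0.00030147)
Add(X, Mul(Mul(x, -14), 17)) = Add(Rational(-144, 477659), Mul(Mul(-17, -14), 17)) = Add(Rational(-144, 477659), Mul(238, 17)) = Add(Rational(-144, 477659), 4046) = Rational(1932608170, 477659)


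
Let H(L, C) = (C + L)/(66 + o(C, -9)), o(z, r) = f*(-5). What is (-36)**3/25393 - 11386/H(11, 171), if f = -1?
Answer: -10268172475/2310763 ≈ -4443.6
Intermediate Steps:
o(z, r) = 5 (o(z, r) = -1*(-5) = 5)
H(L, C) = C/71 + L/71 (H(L, C) = (C + L)/(66 + 5) = (C + L)/71 = (C + L)*(1/71) = C/71 + L/71)
(-36)**3/25393 - 11386/H(11, 171) = (-36)**3/25393 - 11386/((1/71)*171 + (1/71)*11) = -46656*1/25393 - 11386/(171/71 + 11/71) = -46656/25393 - 11386/182/71 = -46656/25393 - 11386*71/182 = -46656/25393 - 404203/91 = -10268172475/2310763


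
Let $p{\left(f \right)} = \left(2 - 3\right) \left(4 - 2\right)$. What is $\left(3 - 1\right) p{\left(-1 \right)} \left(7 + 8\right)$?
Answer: $-60$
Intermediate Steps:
$p{\left(f \right)} = -2$ ($p{\left(f \right)} = \left(-1\right) 2 = -2$)
$\left(3 - 1\right) p{\left(-1 \right)} \left(7 + 8\right) = \left(3 - 1\right) \left(-2\right) \left(7 + 8\right) = 2 \left(-2\right) 15 = \left(-4\right) 15 = -60$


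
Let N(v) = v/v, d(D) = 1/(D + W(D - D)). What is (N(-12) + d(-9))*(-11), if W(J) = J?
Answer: -88/9 ≈ -9.7778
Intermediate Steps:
d(D) = 1/D (d(D) = 1/(D + (D - D)) = 1/(D + 0) = 1/D)
N(v) = 1
(N(-12) + d(-9))*(-11) = (1 + 1/(-9))*(-11) = (1 - ⅑)*(-11) = (8/9)*(-11) = -88/9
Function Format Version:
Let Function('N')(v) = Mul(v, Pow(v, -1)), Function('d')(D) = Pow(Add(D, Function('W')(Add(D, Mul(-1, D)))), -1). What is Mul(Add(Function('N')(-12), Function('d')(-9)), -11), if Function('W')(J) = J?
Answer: Rational(-88, 9) ≈ -9.7778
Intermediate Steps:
Function('d')(D) = Pow(D, -1) (Function('d')(D) = Pow(Add(D, Add(D, Mul(-1, D))), -1) = Pow(Add(D, 0), -1) = Pow(D, -1))
Function('N')(v) = 1
Mul(Add(Function('N')(-12), Function('d')(-9)), -11) = Mul(Add(1, Pow(-9, -1)), -11) = Mul(Add(1, Rational(-1, 9)), -11) = Mul(Rational(8, 9), -11) = Rational(-88, 9)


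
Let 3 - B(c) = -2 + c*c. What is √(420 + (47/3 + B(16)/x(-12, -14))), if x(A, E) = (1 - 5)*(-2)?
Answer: √58218/12 ≈ 20.107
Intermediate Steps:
B(c) = 5 - c² (B(c) = 3 - (-2 + c*c) = 3 - (-2 + c²) = 3 + (2 - c²) = 5 - c²)
x(A, E) = 8 (x(A, E) = -4*(-2) = 8)
√(420 + (47/3 + B(16)/x(-12, -14))) = √(420 + (47/3 + (5 - 1*16²)/8)) = √(420 + (47*(⅓) + (5 - 1*256)*(⅛))) = √(420 + (47/3 + (5 - 256)*(⅛))) = √(420 + (47/3 - 251*⅛)) = √(420 + (47/3 - 251/8)) = √(420 - 377/24) = √(9703/24) = √58218/12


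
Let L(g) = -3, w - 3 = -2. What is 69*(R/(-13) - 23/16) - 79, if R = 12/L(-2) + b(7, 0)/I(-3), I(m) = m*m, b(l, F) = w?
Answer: -98309/624 ≈ -157.55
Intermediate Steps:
w = 1 (w = 3 - 2 = 1)
b(l, F) = 1
I(m) = m²
R = -35/9 (R = 12/(-3) + 1/(-3)² = 12*(-⅓) + 1/9 = -4 + 1*(⅑) = -4 + ⅑ = -35/9 ≈ -3.8889)
69*(R/(-13) - 23/16) - 79 = 69*(-35/9/(-13) - 23/16) - 79 = 69*(-35/9*(-1/13) - 23*1/16) - 79 = 69*(35/117 - 23/16) - 79 = 69*(-2131/1872) - 79 = -49013/624 - 79 = -98309/624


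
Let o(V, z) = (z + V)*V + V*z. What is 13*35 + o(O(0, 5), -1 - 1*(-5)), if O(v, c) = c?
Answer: 520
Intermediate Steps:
o(V, z) = V*z + V*(V + z) (o(V, z) = (V + z)*V + V*z = V*(V + z) + V*z = V*z + V*(V + z))
13*35 + o(O(0, 5), -1 - 1*(-5)) = 13*35 + 5*(5 + 2*(-1 - 1*(-5))) = 455 + 5*(5 + 2*(-1 + 5)) = 455 + 5*(5 + 2*4) = 455 + 5*(5 + 8) = 455 + 5*13 = 455 + 65 = 520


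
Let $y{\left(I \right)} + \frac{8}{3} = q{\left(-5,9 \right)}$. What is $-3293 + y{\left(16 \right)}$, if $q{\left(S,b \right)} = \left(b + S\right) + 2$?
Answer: $- \frac{9869}{3} \approx -3289.7$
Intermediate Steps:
$q{\left(S,b \right)} = 2 + S + b$ ($q{\left(S,b \right)} = \left(S + b\right) + 2 = 2 + S + b$)
$y{\left(I \right)} = \frac{10}{3}$ ($y{\left(I \right)} = - \frac{8}{3} + \left(2 - 5 + 9\right) = - \frac{8}{3} + 6 = \frac{10}{3}$)
$-3293 + y{\left(16 \right)} = -3293 + \frac{10}{3} = - \frac{9869}{3}$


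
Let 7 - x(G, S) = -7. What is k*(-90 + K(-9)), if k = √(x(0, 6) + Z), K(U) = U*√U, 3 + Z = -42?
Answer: √31*(27 - 90*I) ≈ 150.33 - 501.1*I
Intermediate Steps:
x(G, S) = 14 (x(G, S) = 7 - 1*(-7) = 7 + 7 = 14)
Z = -45 (Z = -3 - 42 = -45)
K(U) = U^(3/2)
k = I*√31 (k = √(14 - 45) = √(-31) = I*√31 ≈ 5.5678*I)
k*(-90 + K(-9)) = (I*√31)*(-90 + (-9)^(3/2)) = (I*√31)*(-90 - 27*I) = I*√31*(-90 - 27*I)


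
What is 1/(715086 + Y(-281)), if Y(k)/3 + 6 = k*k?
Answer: 1/951951 ≈ 1.0505e-6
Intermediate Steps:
Y(k) = -18 + 3*k² (Y(k) = -18 + 3*(k*k) = -18 + 3*k²)
1/(715086 + Y(-281)) = 1/(715086 + (-18 + 3*(-281)²)) = 1/(715086 + (-18 + 3*78961)) = 1/(715086 + (-18 + 236883)) = 1/(715086 + 236865) = 1/951951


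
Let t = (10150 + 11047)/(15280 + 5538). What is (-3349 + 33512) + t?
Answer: 627954531/20818 ≈ 30164.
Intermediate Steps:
t = 21197/20818 ≈ 1.0182
(-3349 + 33512) + t = (-3349 + 33512) + 21197/20818 = 30163 + 21197/20818 = 627954531/20818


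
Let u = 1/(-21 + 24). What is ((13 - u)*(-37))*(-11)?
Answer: 15466/3 ≈ 5155.3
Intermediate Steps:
u = ⅓ (u = 1/3 = ⅓ ≈ 0.33333)
((13 - u)*(-37))*(-11) = ((13 - 1*⅓)*(-37))*(-11) = ((13 - ⅓)*(-37))*(-11) = ((38/3)*(-37))*(-11) = -1406/3*(-11) = 15466/3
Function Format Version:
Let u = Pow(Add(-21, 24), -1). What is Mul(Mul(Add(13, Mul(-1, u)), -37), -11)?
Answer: Rational(15466, 3) ≈ 5155.3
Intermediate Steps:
u = Rational(1, 3) (u = Pow(3, -1) = Rational(1, 3) ≈ 0.33333)
Mul(Mul(Add(13, Mul(-1, u)), -37), -11) = Mul(Mul(Add(13, Mul(-1, Rational(1, 3))), -37), -11) = Mul(Mul(Add(13, Rational(-1, 3)), -37), -11) = Mul(Mul(Rational(38, 3), -37), -11) = Mul(Rational(-1406, 3), -11) = Rational(15466, 3)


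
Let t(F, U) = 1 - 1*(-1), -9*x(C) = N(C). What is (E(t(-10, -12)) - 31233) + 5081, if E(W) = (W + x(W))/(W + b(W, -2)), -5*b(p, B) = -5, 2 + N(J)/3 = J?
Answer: -78454/3 ≈ -26151.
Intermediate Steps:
N(J) = -6 + 3*J
x(C) = ⅔ - C/3 (x(C) = -(-6 + 3*C)/9 = ⅔ - C/3)
t(F, U) = 2 (t(F, U) = 1 + 1 = 2)
b(p, B) = 1 (b(p, B) = -⅕*(-5) = 1)
E(W) = (⅔ + 2*W/3)/(1 + W) (E(W) = (W + (⅔ - W/3))/(W + 1) = (⅔ + 2*W/3)/(1 + W))
(E(t(-10, -12)) - 31233) + 5081 = (⅔ - 31233) + 5081 = -93697/3 + 5081 = -78454/3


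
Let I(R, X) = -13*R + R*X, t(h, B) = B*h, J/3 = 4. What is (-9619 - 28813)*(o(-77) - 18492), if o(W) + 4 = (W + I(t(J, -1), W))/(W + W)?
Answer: 54753820592/77 ≈ 7.1109e+8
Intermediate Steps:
J = 12 (J = 3*4 = 12)
o(W) = -4 + (156 - 11*W)/(2*W) (o(W) = -4 + (W + (-1*12)*(-13 + W))/(W + W) = -4 + (W - 12*(-13 + W))/((2*W)) = -4 + (W + (156 - 12*W))*(1/(2*W)) = -4 + (156 - 11*W)*(1/(2*W)) = -4 + (156 - 11*W)/(2*W))
(-9619 - 28813)*(o(-77) - 18492) = (-9619 - 28813)*((-19/2 + 78/(-77)) - 18492) = -38432*((-19/2 + 78*(-1/77)) - 18492) = -38432*((-19/2 - 78/77) - 18492) = -38432*(-1619/154 - 18492) = -38432*(-2849387/154) = 54753820592/77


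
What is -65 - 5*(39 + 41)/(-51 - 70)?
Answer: -7465/121 ≈ -61.694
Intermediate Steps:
-65 - 5*(39 + 41)/(-51 - 70) = -65 - 400/(-121) = -65 - 400*(-1)/121 = -65 - 5*(-80/121) = -65 + 400/121 = -7465/121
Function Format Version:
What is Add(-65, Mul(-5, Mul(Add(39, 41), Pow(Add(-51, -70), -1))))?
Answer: Rational(-7465, 121) ≈ -61.694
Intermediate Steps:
Add(-65, Mul(-5, Mul(Add(39, 41), Pow(Add(-51, -70), -1)))) = Add(-65, Mul(-5, Mul(80, Pow(-121, -1)))) = Add(-65, Mul(-5, Mul(80, Rational(-1, 121)))) = Add(-65, Mul(-5, Rational(-80, 121))) = Add(-65, Rational(400, 121)) = Rational(-7465, 121)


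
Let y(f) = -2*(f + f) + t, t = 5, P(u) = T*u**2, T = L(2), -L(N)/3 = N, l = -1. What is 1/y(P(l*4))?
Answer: 1/389 ≈ 0.0025707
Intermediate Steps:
L(N) = -3*N
T = -6 (T = -3*2 = -6)
P(u) = -6*u**2
y(f) = 5 - 4*f (y(f) = -2*(f + f) + 5 = -4*f + 5 = 5 - 4*f)
1/y(P(l*4)) = 1/(5 - (-24)*(-1*4)**2) = 1/(5 - (-24)*(-4)**2) = 1/(5 - (-24)*16) = 1/(5 - 4*(-96)) = 1/(5 + 384) = 1/389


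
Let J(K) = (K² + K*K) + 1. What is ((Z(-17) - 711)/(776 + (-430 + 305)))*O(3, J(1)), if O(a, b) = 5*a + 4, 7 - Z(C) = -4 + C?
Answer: -12977/651 ≈ -19.934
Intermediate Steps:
Z(C) = 11 - C (Z(C) = 7 - (-4 + C) = 7 + (4 - C) = 11 - C)
J(K) = 1 + 2*K² (J(K) = (K² + K²) + 1 = 2*K² + 1 = 1 + 2*K²)
O(a, b) = 4 + 5*a
((Z(-17) - 711)/(776 + (-430 + 305)))*O(3, J(1)) = (((11 - 1*(-17)) - 711)/(776 + (-430 + 305)))*(4 + 5*3) = (((11 + 17) - 711)/(776 - 125))*(4 + 15) = ((28 - 711)/651)*19 = -683*1/651*19 = -683/651*19 = -12977/651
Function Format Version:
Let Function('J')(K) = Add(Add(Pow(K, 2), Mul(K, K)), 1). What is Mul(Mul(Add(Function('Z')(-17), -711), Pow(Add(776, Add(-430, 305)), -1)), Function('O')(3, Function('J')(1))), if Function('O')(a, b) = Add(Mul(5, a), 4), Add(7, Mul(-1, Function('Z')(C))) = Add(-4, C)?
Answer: Rational(-12977, 651) ≈ -19.934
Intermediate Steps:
Function('Z')(C) = Add(11, Mul(-1, C)) (Function('Z')(C) = Add(7, Mul(-1, Add(-4, C))) = Add(7, Add(4, Mul(-1, C))) = Add(11, Mul(-1, C)))
Function('J')(K) = Add(1, Mul(2, Pow(K, 2))) (Function('J')(K) = Add(Add(Pow(K, 2), Pow(K, 2)), 1) = Add(Mul(2, Pow(K, 2)), 1) = Add(1, Mul(2, Pow(K, 2))))
Function('O')(a, b) = Add(4, Mul(5, a))
Mul(Mul(Add(Function('Z')(-17), -711), Pow(Add(776, Add(-430, 305)), -1)), Function('O')(3, Function('J')(1))) = Mul(Mul(Add(Add(11, Mul(-1, -17)), -711), Pow(Add(776, Add(-430, 305)), -1)), Add(4, Mul(5, 3))) = Mul(Mul(Add(Add(11, 17), -711), Pow(Add(776, -125), -1)), Add(4, 15)) = Mul(Mul(Add(28, -711), Pow(651, -1)), 19) = Mul(Mul(-683, Rational(1, 651)), 19) = Mul(Rational(-683, 651), 19) = Rational(-12977, 651)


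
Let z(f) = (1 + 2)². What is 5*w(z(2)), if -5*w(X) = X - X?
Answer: 0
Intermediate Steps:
z(f) = 9 (z(f) = 3² = 9)
w(X) = 0 (w(X) = -(X - X)/5 = -⅕*0 = 0)
5*w(z(2)) = 5*0 = 0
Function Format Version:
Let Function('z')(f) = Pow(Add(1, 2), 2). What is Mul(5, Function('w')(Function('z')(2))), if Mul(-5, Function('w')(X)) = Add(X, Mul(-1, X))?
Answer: 0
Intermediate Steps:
Function('z')(f) = 9 (Function('z')(f) = Pow(3, 2) = 9)
Function('w')(X) = 0 (Function('w')(X) = Mul(Rational(-1, 5), Add(X, Mul(-1, X))) = Mul(Rational(-1, 5), 0) = 0)
Mul(5, Function('w')(Function('z')(2))) = Mul(5, 0) = 0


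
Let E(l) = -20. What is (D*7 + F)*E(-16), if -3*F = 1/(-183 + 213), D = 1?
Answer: -1258/9 ≈ -139.78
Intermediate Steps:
F = -1/90 (F = -1/(3*(-183 + 213)) = -⅓/30 = -⅓*1/30 = -1/90 ≈ -0.011111)
(D*7 + F)*E(-16) = (1*7 - 1/90)*(-20) = (7 - 1/90)*(-20) = (629/90)*(-20) = -1258/9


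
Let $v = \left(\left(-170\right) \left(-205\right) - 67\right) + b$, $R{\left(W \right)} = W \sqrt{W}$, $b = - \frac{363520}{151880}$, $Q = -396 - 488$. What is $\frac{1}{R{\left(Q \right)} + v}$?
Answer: $\frac{501439273511}{27399872468466105} + \frac{25489625512 i \sqrt{221}}{27399872468466105} \approx 1.8301 \cdot 10^{-5} + 1.383 \cdot 10^{-5} i$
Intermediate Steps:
$Q = -884$ ($Q = -396 - 488 = -884$)
$b = - \frac{9088}{3797}$ ($b = \left(-363520\right) \frac{1}{151880} = - \frac{9088}{3797} \approx -2.3935$)
$R{\left(W \right)} = W^{\frac{3}{2}}$
$v = \frac{132061963}{3797}$ ($v = \left(\left(-170\right) \left(-205\right) - 67\right) - \frac{9088}{3797} = \left(34850 - 67\right) - \frac{9088}{3797} = 34783 - \frac{9088}{3797} = \frac{132061963}{3797} \approx 34781.0$)
$\frac{1}{R{\left(Q \right)} + v} = \frac{1}{\left(-884\right)^{\frac{3}{2}} + \frac{132061963}{3797}} = \frac{1}{- 1768 i \sqrt{221} + \frac{132061963}{3797}} = \frac{1}{\frac{132061963}{3797} - 1768 i \sqrt{221}}$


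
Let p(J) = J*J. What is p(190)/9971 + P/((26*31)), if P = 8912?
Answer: 4536852/309101 ≈ 14.678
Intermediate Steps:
p(J) = J²
p(190)/9971 + P/((26*31)) = 190²/9971 + 8912/((26*31)) = 36100*(1/9971) + 8912/806 = 36100/9971 + 8912*(1/806) = 36100/9971 + 4456/403 = 4536852/309101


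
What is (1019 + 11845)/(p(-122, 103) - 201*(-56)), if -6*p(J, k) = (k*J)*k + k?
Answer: 77184/1361731 ≈ 0.056681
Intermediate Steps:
p(J, k) = -k/6 - J*k²/6 (p(J, k) = -((k*J)*k + k)/6 = -((J*k)*k + k)/6 = -(J*k² + k)/6 = -(k + J*k²)/6 = -k/6 - J*k²/6)
(1019 + 11845)/(p(-122, 103) - 201*(-56)) = (1019 + 11845)/(-⅙*103*(1 - 122*103) - 201*(-56)) = 12864/(-⅙*103*(1 - 12566) + 11256) = 12864/(-⅙*103*(-12565) + 11256) = 12864/(1294195/6 + 11256) = 12864/(1361731/6) = 12864*(6/1361731) = 77184/1361731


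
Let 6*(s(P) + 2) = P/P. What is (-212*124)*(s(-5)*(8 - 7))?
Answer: 144584/3 ≈ 48195.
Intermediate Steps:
s(P) = -11/6 (s(P) = -2 + (P/P)/6 = -2 + (⅙)*1 = -2 + ⅙ = -11/6)
(-212*124)*(s(-5)*(8 - 7)) = (-212*124)*(-11*(8 - 7)/6) = -(-144584)/3 = -26288*(-11/6) = 144584/3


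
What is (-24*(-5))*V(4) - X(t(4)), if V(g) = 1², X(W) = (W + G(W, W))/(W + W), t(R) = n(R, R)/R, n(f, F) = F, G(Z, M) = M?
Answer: 119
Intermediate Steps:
t(R) = 1 (t(R) = R/R = 1)
X(W) = 1 (X(W) = (W + W)/(W + W) = (2*W)/((2*W)) = (2*W)*(1/(2*W)) = 1)
V(g) = 1
(-24*(-5))*V(4) - X(t(4)) = -24*(-5)*1 - 1*1 = 120*1 - 1 = 120 - 1 = 119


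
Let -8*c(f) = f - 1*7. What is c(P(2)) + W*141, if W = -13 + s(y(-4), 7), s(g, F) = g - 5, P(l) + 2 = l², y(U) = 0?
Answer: -20299/8 ≈ -2537.4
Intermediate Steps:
P(l) = -2 + l²
c(f) = 7/8 - f/8 (c(f) = -(f - 1*7)/8 = -(f - 7)/8 = -(-7 + f)/8 = 7/8 - f/8)
s(g, F) = -5 + g
W = -18 (W = -13 + (-5 + 0) = -13 - 5 = -18)
c(P(2)) + W*141 = (7/8 - (-2 + 2²)/8) - 18*141 = (7/8 - (-2 + 4)/8) - 2538 = (7/8 - ⅛*2) - 2538 = (7/8 - ¼) - 2538 = 5/8 - 2538 = -20299/8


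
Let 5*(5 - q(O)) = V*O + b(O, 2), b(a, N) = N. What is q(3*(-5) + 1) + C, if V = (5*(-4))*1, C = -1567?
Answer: -8092/5 ≈ -1618.4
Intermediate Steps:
V = -20 (V = -20*1 = -20)
q(O) = 23/5 + 4*O (q(O) = 5 - (-20*O + 2)/5 = 5 - (2 - 20*O)/5 = 5 + (-⅖ + 4*O) = 23/5 + 4*O)
q(3*(-5) + 1) + C = (23/5 + 4*(3*(-5) + 1)) - 1567 = (23/5 + 4*(-15 + 1)) - 1567 = (23/5 + 4*(-14)) - 1567 = (23/5 - 56) - 1567 = -257/5 - 1567 = -8092/5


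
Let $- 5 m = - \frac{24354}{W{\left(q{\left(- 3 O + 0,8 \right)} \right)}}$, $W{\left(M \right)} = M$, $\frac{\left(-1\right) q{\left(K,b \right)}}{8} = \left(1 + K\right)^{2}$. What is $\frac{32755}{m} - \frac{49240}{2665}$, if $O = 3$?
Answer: $- \frac{547968056}{158301} \approx -3461.6$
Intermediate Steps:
$q{\left(K,b \right)} = - 8 \left(1 + K\right)^{2}$
$m = - \frac{12177}{1280}$ ($m = - \frac{\left(-24354\right) \frac{1}{\left(-8\right) \left(1 + \left(\left(-3\right) 3 + 0\right)\right)^{2}}}{5} = - \frac{\left(-24354\right) \frac{1}{\left(-8\right) \left(1 + \left(-9 + 0\right)\right)^{2}}}{5} = - \frac{\left(-24354\right) \frac{1}{\left(-8\right) \left(1 - 9\right)^{2}}}{5} = - \frac{\left(-24354\right) \frac{1}{\left(-8\right) \left(-8\right)^{2}}}{5} = - \frac{\left(-24354\right) \frac{1}{\left(-8\right) 64}}{5} = - \frac{\left(-24354\right) \frac{1}{-512}}{5} = - \frac{\left(-24354\right) \left(- \frac{1}{512}\right)}{5} = \left(- \frac{1}{5}\right) \frac{12177}{256} = - \frac{12177}{1280} \approx -9.5133$)
$\frac{32755}{m} - \frac{49240}{2665} = \frac{32755}{- \frac{12177}{1280}} - \frac{49240}{2665} = 32755 \left(- \frac{1280}{12177}\right) - \frac{9848}{533} = - \frac{41926400}{12177} - \frac{9848}{533} = - \frac{547968056}{158301}$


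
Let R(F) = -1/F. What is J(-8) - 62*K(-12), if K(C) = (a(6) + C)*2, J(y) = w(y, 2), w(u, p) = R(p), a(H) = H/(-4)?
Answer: 3347/2 ≈ 1673.5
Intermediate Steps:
a(H) = -H/4 (a(H) = H*(-¼) = -H/4)
w(u, p) = -1/p
J(y) = -½ (J(y) = -1/2 = -1*½ = -½)
K(C) = -3 + 2*C (K(C) = (-¼*6 + C)*2 = (-3/2 + C)*2 = -3 + 2*C)
J(-8) - 62*K(-12) = -½ - 62*(-3 + 2*(-12)) = -½ - 62*(-3 - 24) = -½ - 62*(-27) = -½ + 1674 = 3347/2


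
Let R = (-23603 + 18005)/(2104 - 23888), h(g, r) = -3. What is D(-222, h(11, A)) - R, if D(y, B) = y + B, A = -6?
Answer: -2453499/10892 ≈ -225.26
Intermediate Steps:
D(y, B) = B + y
R = 2799/10892 (R = -5598/(-21784) = -5598*(-1/21784) = 2799/10892 ≈ 0.25698)
D(-222, h(11, A)) - R = (-3 - 222) - 1*2799/10892 = -225 - 2799/10892 = -2453499/10892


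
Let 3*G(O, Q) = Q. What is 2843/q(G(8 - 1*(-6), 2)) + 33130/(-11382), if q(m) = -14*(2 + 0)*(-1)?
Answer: 2245099/22764 ≈ 98.625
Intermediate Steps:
G(O, Q) = Q/3
q(m) = 28 (q(m) = -28*(-1) = -14*(-2) = 28)
2843/q(G(8 - 1*(-6), 2)) + 33130/(-11382) = 2843/28 + 33130/(-11382) = 2843*(1/28) + 33130*(-1/11382) = 2843/28 - 16565/5691 = 2245099/22764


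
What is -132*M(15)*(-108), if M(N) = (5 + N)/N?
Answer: 19008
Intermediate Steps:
M(N) = (5 + N)/N
-132*M(15)*(-108) = -132*(5 + 15)/15*(-108) = -44*20/5*(-108) = -132*4/3*(-108) = -176*(-108) = 19008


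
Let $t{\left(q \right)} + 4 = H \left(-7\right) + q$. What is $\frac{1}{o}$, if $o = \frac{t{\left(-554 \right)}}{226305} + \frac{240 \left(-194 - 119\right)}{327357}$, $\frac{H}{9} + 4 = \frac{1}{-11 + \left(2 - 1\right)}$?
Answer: $- \frac{27437972550}{6332644627} \approx -4.3328$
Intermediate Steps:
$H = - \frac{369}{10}$ ($H = -36 + \frac{9}{-11 + \left(2 - 1\right)} = -36 + \frac{9}{-11 + 1} = -36 + \frac{9}{-10} = -36 + 9 \left(- \frac{1}{10}\right) = -36 - \frac{9}{10} = - \frac{369}{10} \approx -36.9$)
$t{\left(q \right)} = \frac{2543}{10} + q$ ($t{\left(q \right)} = -4 + \left(\left(- \frac{369}{10}\right) \left(-7\right) + q\right) = -4 + \left(\frac{2583}{10} + q\right) = \frac{2543}{10} + q$)
$o = - \frac{6332644627}{27437972550}$ ($o = \frac{\frac{2543}{10} - 554}{226305} + \frac{240 \left(-194 - 119\right)}{327357} = \left(- \frac{2997}{10}\right) \frac{1}{226305} + 240 \left(-313\right) \frac{1}{327357} = - \frac{333}{251450} - \frac{25040}{109119} = - \frac{6332644627}{27437972550} \approx -0.2308$)
$\frac{1}{o} = \frac{1}{- \frac{6332644627}{27437972550}} = - \frac{27437972550}{6332644627}$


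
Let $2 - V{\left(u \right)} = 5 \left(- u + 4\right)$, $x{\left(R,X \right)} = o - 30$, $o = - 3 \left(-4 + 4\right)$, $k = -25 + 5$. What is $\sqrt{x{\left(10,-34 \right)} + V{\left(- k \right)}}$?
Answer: $2 \sqrt{13} \approx 7.2111$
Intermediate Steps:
$k = -20$
$o = 0$ ($o = \left(-3\right) 0 = 0$)
$x{\left(R,X \right)} = -30$ ($x{\left(R,X \right)} = 0 - 30 = -30$)
$V{\left(u \right)} = -18 + 5 u$ ($V{\left(u \right)} = 2 - 5 \left(- u + 4\right) = 2 - 5 \left(4 - u\right) = 2 - \left(20 - 5 u\right) = 2 + \left(-20 + 5 u\right) = -18 + 5 u$)
$\sqrt{x{\left(10,-34 \right)} + V{\left(- k \right)}} = \sqrt{-30 - \left(18 - 5 \left(\left(-1\right) \left(-20\right)\right)\right)} = \sqrt{-30 + \left(-18 + 5 \cdot 20\right)} = \sqrt{-30 + \left(-18 + 100\right)} = \sqrt{-30 + 82} = \sqrt{52} = 2 \sqrt{13}$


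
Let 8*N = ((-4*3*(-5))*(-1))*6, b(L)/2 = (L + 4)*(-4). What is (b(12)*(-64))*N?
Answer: -368640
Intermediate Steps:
b(L) = -32 - 8*L (b(L) = 2*((L + 4)*(-4)) = 2*((4 + L)*(-4)) = 2*(-16 - 4*L) = -32 - 8*L)
N = -45 (N = (((-4*3*(-5))*(-1))*6)/8 = ((-12*(-5)*(-1))*6)/8 = ((60*(-1))*6)/8 = (-60*6)/8 = (⅛)*(-360) = -45)
(b(12)*(-64))*N = ((-32 - 8*12)*(-64))*(-45) = ((-32 - 96)*(-64))*(-45) = -128*(-64)*(-45) = 8192*(-45) = -368640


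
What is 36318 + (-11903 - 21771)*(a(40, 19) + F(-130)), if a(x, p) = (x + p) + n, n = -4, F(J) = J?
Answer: 2561868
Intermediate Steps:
a(x, p) = -4 + p + x (a(x, p) = (x + p) - 4 = (p + x) - 4 = -4 + p + x)
36318 + (-11903 - 21771)*(a(40, 19) + F(-130)) = 36318 + (-11903 - 21771)*((-4 + 19 + 40) - 130) = 36318 - 33674*(55 - 130) = 36318 - 33674*(-75) = 36318 + 2525550 = 2561868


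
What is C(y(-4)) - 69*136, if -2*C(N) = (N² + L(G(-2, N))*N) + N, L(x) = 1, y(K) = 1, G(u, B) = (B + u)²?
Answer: -18771/2 ≈ -9385.5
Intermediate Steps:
C(N) = -N - N²/2 (C(N) = -((N² + 1*N) + N)/2 = -((N² + N) + N)/2 = -((N + N²) + N)/2 = -(N² + 2*N)/2 = -N - N²/2)
C(y(-4)) - 69*136 = -½*1*(2 + 1) - 69*136 = -½*1*3 - 9384 = -3/2 - 9384 = -18771/2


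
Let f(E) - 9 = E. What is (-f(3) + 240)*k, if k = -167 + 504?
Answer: 76836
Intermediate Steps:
f(E) = 9 + E
k = 337
(-f(3) + 240)*k = (-(9 + 3) + 240)*337 = (-1*12 + 240)*337 = (-12 + 240)*337 = 228*337 = 76836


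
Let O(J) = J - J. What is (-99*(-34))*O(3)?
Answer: 0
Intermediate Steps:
O(J) = 0
(-99*(-34))*O(3) = -99*(-34)*0 = 3366*0 = 0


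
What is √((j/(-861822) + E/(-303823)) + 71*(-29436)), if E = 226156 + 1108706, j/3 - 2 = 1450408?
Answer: I*√2616880182156012836499215/1118980109 ≈ 1445.7*I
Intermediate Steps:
j = 4351230 (j = 6 + 3*1450408 = 6 + 4351224 = 4351230)
E = 1334862
√((j/(-861822) + E/(-303823)) + 71*(-29436)) = √((4351230/(-861822) + 1334862/(-303823)) + 71*(-29436)) = √((4351230*(-1/861822) + 1334862*(-1/303823)) - 2089956) = √((-18595/3683 - 1334862/303823) - 2089956) = √(-10565885431/1118980109 - 2089956) = √(-2338629758570635/1118980109) = I*√2616880182156012836499215/1118980109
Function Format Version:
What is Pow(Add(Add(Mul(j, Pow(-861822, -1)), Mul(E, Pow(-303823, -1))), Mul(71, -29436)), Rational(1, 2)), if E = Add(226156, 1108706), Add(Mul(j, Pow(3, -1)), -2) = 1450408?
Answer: Mul(Rational(1, 1118980109), I, Pow(2616880182156012836499215, Rational(1, 2))) ≈ Mul(1445.7, I)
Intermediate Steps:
j = 4351230 (j = Add(6, Mul(3, 1450408)) = Add(6, 4351224) = 4351230)
E = 1334862
Pow(Add(Add(Mul(j, Pow(-861822, -1)), Mul(E, Pow(-303823, -1))), Mul(71, -29436)), Rational(1, 2)) = Pow(Add(Add(Mul(4351230, Pow(-861822, -1)), Mul(1334862, Pow(-303823, -1))), Mul(71, -29436)), Rational(1, 2)) = Pow(Add(Add(Mul(4351230, Rational(-1, 861822)), Mul(1334862, Rational(-1, 303823))), -2089956), Rational(1, 2)) = Pow(Add(Add(Rational(-18595, 3683), Rational(-1334862, 303823)), -2089956), Rational(1, 2)) = Pow(Add(Rational(-10565885431, 1118980109), -2089956), Rational(1, 2)) = Pow(Rational(-2338629758570635, 1118980109), Rational(1, 2)) = Mul(Rational(1, 1118980109), I, Pow(2616880182156012836499215, Rational(1, 2)))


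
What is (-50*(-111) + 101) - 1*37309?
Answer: -31658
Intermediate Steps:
(-50*(-111) + 101) - 1*37309 = (5550 + 101) - 37309 = 5651 - 37309 = -31658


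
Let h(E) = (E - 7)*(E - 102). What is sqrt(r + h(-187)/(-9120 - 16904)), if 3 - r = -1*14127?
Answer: sqrt(598003957331)/6506 ≈ 118.86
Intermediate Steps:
h(E) = (-102 + E)*(-7 + E) (h(E) = (-7 + E)*(-102 + E) = (-102 + E)*(-7 + E))
r = 14130 (r = 3 - (-1)*14127 = 3 - 1*(-14127) = 3 + 14127 = 14130)
sqrt(r + h(-187)/(-9120 - 16904)) = sqrt(14130 + (714 + (-187)**2 - 109*(-187))/(-9120 - 16904)) = sqrt(14130 + (714 + 34969 + 20383)/(-26024)) = sqrt(14130 + 56066*(-1/26024)) = sqrt(14130 - 28033/13012) = sqrt(183831527/13012) = sqrt(598003957331)/6506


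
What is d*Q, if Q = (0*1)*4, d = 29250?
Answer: 0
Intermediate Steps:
Q = 0 (Q = 0*4 = 0)
d*Q = 29250*0 = 0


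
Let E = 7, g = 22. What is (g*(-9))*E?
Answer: -1386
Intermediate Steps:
(g*(-9))*E = (22*(-9))*7 = -198*7 = -1386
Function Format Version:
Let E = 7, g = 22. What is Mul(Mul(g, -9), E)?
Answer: -1386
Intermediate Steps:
Mul(Mul(g, -9), E) = Mul(Mul(22, -9), 7) = Mul(-198, 7) = -1386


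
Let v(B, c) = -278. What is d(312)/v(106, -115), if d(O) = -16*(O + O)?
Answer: 4992/139 ≈ 35.914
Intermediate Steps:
d(O) = -32*O
d(312)/v(106, -115) = -32*312/(-278) = -9984*(-1/278) = 4992/139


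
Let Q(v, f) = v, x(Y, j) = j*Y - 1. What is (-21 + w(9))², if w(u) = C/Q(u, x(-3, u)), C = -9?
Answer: 484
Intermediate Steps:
x(Y, j) = -1 + Y*j (x(Y, j) = Y*j - 1 = -1 + Y*j)
w(u) = -9/u
(-21 + w(9))² = (-21 - 9/9)² = (-21 - 9*⅑)² = (-21 - 1)² = (-22)² = 484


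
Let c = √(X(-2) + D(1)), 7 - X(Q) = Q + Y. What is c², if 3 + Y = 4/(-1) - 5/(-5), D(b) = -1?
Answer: 14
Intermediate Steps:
Y = -6 (Y = -3 + (4/(-1) - 5/(-5)) = -3 + (4*(-1) - 5*(-⅕)) = -3 + (-4 + 1) = -3 - 3 = -6)
X(Q) = 13 - Q (X(Q) = 7 - (Q - 6) = 7 - (-6 + Q) = 7 + (6 - Q) = 13 - Q)
c = √14 (c = √((13 - 1*(-2)) - 1) = √((13 + 2) - 1) = √(15 - 1) = √14 ≈ 3.7417)
c² = (√14)² = 14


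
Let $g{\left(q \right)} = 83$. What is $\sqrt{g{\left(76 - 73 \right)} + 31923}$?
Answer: $\sqrt{32006} \approx 178.9$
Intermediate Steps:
$\sqrt{g{\left(76 - 73 \right)} + 31923} = \sqrt{83 + 31923} = \sqrt{32006}$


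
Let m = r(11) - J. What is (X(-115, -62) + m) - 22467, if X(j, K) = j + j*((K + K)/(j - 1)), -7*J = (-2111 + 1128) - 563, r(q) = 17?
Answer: -4650484/203 ≈ -22909.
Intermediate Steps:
J = 1546/7 (J = -((-2111 + 1128) - 563)/7 = -(-983 - 563)/7 = -⅐*(-1546) = 1546/7 ≈ 220.86)
X(j, K) = j + 2*K*j/(-1 + j) (X(j, K) = j + j*((2*K)/(-1 + j)) = j + j*(2*K/(-1 + j)) = j + 2*K*j/(-1 + j))
m = -1427/7 (m = 17 - 1*1546/7 = 17 - 1546/7 = -1427/7 ≈ -203.86)
(X(-115, -62) + m) - 22467 = (-115*(-1 - 115 + 2*(-62))/(-1 - 115) - 1427/7) - 22467 = (-115*(-1 - 115 - 124)/(-116) - 1427/7) - 22467 = (-115*(-1/116)*(-240) - 1427/7) - 22467 = (-6900/29 - 1427/7) - 22467 = -89683/203 - 22467 = -4650484/203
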